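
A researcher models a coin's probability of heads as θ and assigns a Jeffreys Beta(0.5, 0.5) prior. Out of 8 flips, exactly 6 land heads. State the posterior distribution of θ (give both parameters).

Observing 6 successes and 2 failures updates Beta(0.5, 0.5) by adding the success and failure counts to the two shape parameters: α = 0.5+6 = 6.5, β = 0.5+2 = 2.5.

Posterior: Beta(6.5, 2.5)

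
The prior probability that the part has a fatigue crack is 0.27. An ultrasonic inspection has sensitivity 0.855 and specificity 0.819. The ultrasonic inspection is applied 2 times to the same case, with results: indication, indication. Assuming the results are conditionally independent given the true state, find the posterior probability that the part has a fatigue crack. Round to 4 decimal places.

Posterior P(H) ≈ 0.8919

With H the event that the part has a fatigue crack, the joint likelihood of the observed sequence is P(data|H) = 0.855·0.855 = 0.73102 and P(data|¬H) = 0.181·0.181 = 0.032761.
Bayes: P(H|data) = 0.27·0.73102 / (0.27·0.73102 + 0.73·0.032761) = 0.19738/0.22129 = 0.8919.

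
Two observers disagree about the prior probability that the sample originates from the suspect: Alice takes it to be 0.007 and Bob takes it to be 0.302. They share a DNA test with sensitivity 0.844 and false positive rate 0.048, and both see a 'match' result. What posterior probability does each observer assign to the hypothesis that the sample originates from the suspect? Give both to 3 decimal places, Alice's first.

The likelihood ratio for a 'match' result is 0.844/0.048 = 17.583.
Alice: prior odds 0.007/0.993 = 0.0070493; posterior odds 0.12395; posterior probability 0.110.
Bob: prior odds 0.302/0.698 = 0.43266; posterior odds 7.6077; posterior probability 0.884.

Alice: 0.110; Bob: 0.884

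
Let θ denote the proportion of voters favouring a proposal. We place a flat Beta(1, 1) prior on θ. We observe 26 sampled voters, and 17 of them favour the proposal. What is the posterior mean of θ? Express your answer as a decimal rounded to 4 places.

Posterior mean ≈ 0.6429

The binomial likelihood is conjugate to the Beta prior: with 17 successes and 9 failures, the posterior is Beta(1+17, 1+9) = Beta(18, 10).
E[θ | data] = 18/(18+10) = 0.6429.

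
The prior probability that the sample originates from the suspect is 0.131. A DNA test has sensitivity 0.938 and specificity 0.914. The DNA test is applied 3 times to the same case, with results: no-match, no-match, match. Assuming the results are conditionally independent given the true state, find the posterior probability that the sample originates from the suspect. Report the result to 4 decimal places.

With H the event that the sample originates from the suspect, the joint likelihood of the observed sequence is P(data|H) = 0.062·0.062·0.938 = 0.0036057 and P(data|¬H) = 0.914·0.914·0.086 = 0.071844.
Bayes: P(H|data) = 0.131·0.0036057 / (0.131·0.0036057 + 0.869·0.071844) = 0.00047234/0.062905 = 0.0075.

Posterior P(H) ≈ 0.0075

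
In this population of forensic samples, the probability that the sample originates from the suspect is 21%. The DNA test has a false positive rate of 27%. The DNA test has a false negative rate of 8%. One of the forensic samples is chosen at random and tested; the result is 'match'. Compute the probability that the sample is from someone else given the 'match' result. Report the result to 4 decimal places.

Let H be the event that the sample originates from the suspect. P(H) = 0.21, so P(¬H) = 0.79. With E the 'match' result, P(E|H) = 0.92 and P(E|¬H) = 0.27.
P(E) = 0.92·0.21 + 0.27·0.79 = 0.19320 + 0.21330 = 0.40650.
By Bayes' theorem, P(H|E) = 0.19320 / 0.40650 = 0.4753. Hence P(¬H|E) = 1 − 0.4753 = 0.5247.

P(¬H | E) ≈ 0.5247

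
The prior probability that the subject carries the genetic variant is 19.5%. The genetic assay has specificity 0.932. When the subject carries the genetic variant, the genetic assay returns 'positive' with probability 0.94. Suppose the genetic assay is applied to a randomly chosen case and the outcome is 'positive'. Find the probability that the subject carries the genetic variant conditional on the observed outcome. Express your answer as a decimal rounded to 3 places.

Write H for 'the subject carries the genetic variant'. Prior odds H:¬H = 0.195/0.805 = 0.24224. For the 'positive' outcome, the likelihood ratio is 0.94/0.068 = 13.824.
Posterior odds = 0.24224 × 13.824 = 3.3486, so P(H|E) = 3.3486/(1+3.3486) = 0.770.

P(H | E) ≈ 0.770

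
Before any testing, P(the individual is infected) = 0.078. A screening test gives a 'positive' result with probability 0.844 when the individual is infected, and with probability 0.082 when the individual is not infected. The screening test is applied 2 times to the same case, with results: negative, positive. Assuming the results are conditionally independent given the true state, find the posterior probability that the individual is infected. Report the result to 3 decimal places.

Posterior P(H) ≈ 0.129

Let H be the event that the individual is infected; start with P(H) = 0.078. P('positive'|H) = 0.844, P('positive'|¬H) = 0.082.
Update on result 1 ('negative'): P(H) ← 0.156·0.0780 / (0.156·0.0780 + 0.918·0.9220) = 0.012168/0.85856 = 0.0142.
Update on result 2 ('positive'): P(H) ← 0.844·0.0142 / (0.844·0.0142 + 0.082·0.9858) = 0.011962/0.092799 = 0.1289.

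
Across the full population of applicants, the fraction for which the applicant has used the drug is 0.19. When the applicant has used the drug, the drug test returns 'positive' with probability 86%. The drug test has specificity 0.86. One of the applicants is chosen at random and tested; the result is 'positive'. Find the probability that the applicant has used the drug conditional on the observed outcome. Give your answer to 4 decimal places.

Write H for 'the applicant has used the drug'. Prior odds H:¬H = 0.19/0.81 = 0.23457. For the 'positive' outcome, the likelihood ratio is 0.86/0.14 = 6.1429.
Posterior odds = 0.23457 × 6.1429 = 1.4409, so P(H|E) = 1.4409/(1+1.4409) = 0.5903.

P(H | E) ≈ 0.5903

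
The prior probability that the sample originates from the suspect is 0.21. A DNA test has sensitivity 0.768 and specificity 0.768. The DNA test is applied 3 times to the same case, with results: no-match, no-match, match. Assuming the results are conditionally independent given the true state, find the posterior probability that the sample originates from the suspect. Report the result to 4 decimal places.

Posterior P(H) ≈ 0.0743

With H the event that the sample originates from the suspect, the joint likelihood of the observed sequence is P(data|H) = 0.232·0.232·0.768 = 0.041337 and P(data|¬H) = 0.768·0.768·0.232 = 0.13684.
Bayes: P(H|data) = 0.21·0.041337 / (0.21·0.041337 + 0.79·0.13684) = 0.0086807/0.11678 = 0.0743.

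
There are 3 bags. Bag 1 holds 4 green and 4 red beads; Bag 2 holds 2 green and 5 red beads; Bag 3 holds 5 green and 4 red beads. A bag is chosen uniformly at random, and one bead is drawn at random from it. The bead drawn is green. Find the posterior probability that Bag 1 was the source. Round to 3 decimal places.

Posterior probability ≈ 0.373

P(green|Bag 1) = 0.5; P(green|Bag 2) = 0.2857; P(green|Bag 3) = 0.5556.
Prior × likelihood for each source: 0.333333·0.5=0.1667, 0.333333·0.2857=0.09524, 0.333333·0.5556=0.1852. Summing gives P(green) = 0.44709.
P(Bag 1 | green) = 0.1667 / 0.44709 = 0.373.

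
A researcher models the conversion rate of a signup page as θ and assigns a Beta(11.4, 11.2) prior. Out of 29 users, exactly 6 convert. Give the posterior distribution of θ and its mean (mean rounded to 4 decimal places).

Observing 6 successes and 23 failures updates Beta(11.4, 11.2) by adding the success and failure counts to the two shape parameters: α = 11.4+6 = 17.4, β = 11.2+23 = 34.2.
Posterior mean = α/(α+β) = 17.4/51.6 = 0.3372.

Posterior: Beta(17.4, 34.2); mean ≈ 0.3372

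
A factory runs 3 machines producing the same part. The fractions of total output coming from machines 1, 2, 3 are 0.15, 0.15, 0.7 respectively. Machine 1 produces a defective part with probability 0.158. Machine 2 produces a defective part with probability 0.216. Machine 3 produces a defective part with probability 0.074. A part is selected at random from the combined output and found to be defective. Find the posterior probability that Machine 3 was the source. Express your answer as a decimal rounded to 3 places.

Posterior probability ≈ 0.480

Tabulate prior·likelihood by source: [1] prior 0.15, lik 0.158, product 0.02370; [2] prior 0.15, lik 0.216, product 0.03240; [3] prior 0.7, lik 0.074, product 0.05180.
Normalizing constant = 0.10790; the posterior for Machine 3 is its product over the sum, 0.05180/0.10790 = 0.480.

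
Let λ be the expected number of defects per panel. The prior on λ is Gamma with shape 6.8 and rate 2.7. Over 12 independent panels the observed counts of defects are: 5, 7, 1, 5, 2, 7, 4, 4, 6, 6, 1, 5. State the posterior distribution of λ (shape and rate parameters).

The Poisson likelihood adds the total count to the shape and the number of exposure periods to the rate. Here ∑xᵢ = 53 and n = 12, so shape 6.8→59.8 and rate 2.7→14.7.

Posterior: Gamma(shape=59.8, rate=14.7)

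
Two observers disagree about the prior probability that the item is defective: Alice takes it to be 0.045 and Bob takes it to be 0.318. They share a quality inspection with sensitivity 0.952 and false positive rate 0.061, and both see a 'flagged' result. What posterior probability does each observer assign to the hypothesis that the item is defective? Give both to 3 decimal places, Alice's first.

Alice: 0.424; Bob: 0.879

The likelihood ratio for a 'flagged' result is 0.952/0.061 = 15.607.
Alice: prior odds 0.045/0.955 = 0.047120; posterior odds 0.73539; posterior probability 0.424.
Bob: prior odds 0.318/0.682 = 0.46628; posterior odds 7.2770; posterior probability 0.879.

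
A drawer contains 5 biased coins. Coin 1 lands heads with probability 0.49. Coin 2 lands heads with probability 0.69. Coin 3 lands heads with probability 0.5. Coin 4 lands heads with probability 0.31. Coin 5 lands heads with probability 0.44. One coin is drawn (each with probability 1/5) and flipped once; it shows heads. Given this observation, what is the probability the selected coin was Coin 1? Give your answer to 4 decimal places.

Tabulate prior·likelihood by source: [1] prior 0.2, lik 0.49, product 0.09800; [2] prior 0.2, lik 0.69, product 0.1380; [3] prior 0.2, lik 0.5, product 0.1000; [4] prior 0.2, lik 0.31, product 0.06200; [5] prior 0.2, lik 0.44, product 0.08800.
Normalizing constant = 0.48600; the posterior for Coin 1 is its product over the sum, 0.09800/0.48600 = 0.2016.

Posterior probability ≈ 0.2016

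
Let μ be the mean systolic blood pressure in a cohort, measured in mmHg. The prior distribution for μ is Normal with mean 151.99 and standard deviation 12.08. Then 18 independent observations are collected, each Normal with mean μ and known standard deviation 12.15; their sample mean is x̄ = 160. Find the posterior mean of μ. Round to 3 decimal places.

Posterior mean ≈ 159.574

Prior precision 1/τ₀² = 1/12.08² = 0.00685277; data precision n/σ² = 18/12.15² = 0.121933.
Posterior precision = 0.00685277 + 0.121933 = 0.128785.
Posterior mean = (0.00685277·151.99 + 0.121933·160) / 0.128785 = 159.574.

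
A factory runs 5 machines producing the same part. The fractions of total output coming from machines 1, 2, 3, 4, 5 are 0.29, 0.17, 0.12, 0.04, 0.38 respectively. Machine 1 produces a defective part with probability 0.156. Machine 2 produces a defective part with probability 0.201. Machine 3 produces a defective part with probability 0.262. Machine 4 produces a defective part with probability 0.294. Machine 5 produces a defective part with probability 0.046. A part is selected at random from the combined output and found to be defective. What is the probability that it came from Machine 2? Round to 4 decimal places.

Posterior probability ≈ 0.2439

Tabulate prior·likelihood by source: [1] prior 0.29, lik 0.156, product 0.04524; [2] prior 0.17, lik 0.201, product 0.03417; [3] prior 0.12, lik 0.262, product 0.03144; [4] prior 0.04, lik 0.294, product 0.01176; [5] prior 0.38, lik 0.046, product 0.01748.
Normalizing constant = 0.14009; the posterior for Machine 2 is its product over the sum, 0.03417/0.14009 = 0.2439.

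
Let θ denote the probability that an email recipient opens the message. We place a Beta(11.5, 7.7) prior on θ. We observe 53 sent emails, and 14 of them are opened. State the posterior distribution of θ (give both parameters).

The binomial likelihood is conjugate to the Beta prior: with 14 successes and 39 failures, the posterior is Beta(11.5+14, 7.7+39) = Beta(25.5, 46.7).

Posterior: Beta(25.5, 46.7)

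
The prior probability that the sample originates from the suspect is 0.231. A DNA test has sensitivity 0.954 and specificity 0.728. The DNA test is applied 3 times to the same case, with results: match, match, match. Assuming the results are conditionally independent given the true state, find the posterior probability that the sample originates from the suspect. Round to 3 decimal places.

With H the event that the sample originates from the suspect, the joint likelihood of the observed sequence is P(data|H) = 0.954·0.954·0.954 = 0.86825 and P(data|¬H) = 0.272·0.272·0.272 = 0.020124.
Bayes: P(H|data) = 0.231·0.86825 / (0.231·0.86825 + 0.769·0.020124) = 0.20057/0.21604 = 0.9284.

Posterior P(H) ≈ 0.928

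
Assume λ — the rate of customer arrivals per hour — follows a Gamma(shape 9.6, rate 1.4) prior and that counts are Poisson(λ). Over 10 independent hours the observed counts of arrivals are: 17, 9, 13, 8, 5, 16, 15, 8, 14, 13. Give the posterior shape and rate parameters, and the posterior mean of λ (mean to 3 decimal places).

Posterior: Gamma(shape=127.6, rate=11.4); mean ≈ 11.193

The Poisson likelihood adds the total count to the shape and the number of exposure periods to the rate. Here ∑xᵢ = 118 and n = 10, so shape 9.6→127.6 and rate 1.4→11.4.
Posterior mean = shape/rate = 127.6/11.4 = 11.193.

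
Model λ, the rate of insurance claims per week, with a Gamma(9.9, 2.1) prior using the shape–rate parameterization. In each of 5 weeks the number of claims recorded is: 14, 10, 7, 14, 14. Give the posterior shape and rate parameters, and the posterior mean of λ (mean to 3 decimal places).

Total count ∑xᵢ = 59 over n = 5 weeks.
Gamma is conjugate to the Poisson likelihood: posterior is Gamma(shape = 9.9+59 = 68.9, rate = 2.1+5 = 7.1).
Posterior mean = shape/rate = 68.9/7.1 = 9.704.

Posterior: Gamma(shape=68.9, rate=7.1); mean ≈ 9.704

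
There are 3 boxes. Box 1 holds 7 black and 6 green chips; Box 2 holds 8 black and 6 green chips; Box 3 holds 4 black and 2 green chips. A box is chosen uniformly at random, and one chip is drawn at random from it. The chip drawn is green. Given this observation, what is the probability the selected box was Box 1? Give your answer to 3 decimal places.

Posterior probability ≈ 0.377

Tabulate prior·likelihood by source: [1] prior 0.333333, lik 0.4615, product 0.1538; [2] prior 0.333333, lik 0.4286, product 0.1429; [3] prior 0.333333, lik 0.3333, product 0.1111.
Normalizing constant = 0.40781; the posterior for Box 1 is its product over the sum, 0.1538/0.40781 = 0.377.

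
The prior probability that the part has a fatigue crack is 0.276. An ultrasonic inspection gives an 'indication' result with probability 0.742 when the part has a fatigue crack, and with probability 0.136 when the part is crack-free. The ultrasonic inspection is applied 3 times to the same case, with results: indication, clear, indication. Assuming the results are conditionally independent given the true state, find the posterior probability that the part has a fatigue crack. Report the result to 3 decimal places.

Let H be the event that the part has a fatigue crack; start with P(H) = 0.276. P('indication'|H) = 0.742, P('indication'|¬H) = 0.136.
Update on result 1 ('indication'): P(H) ← 0.742·0.2760 / (0.742·0.2760 + 0.136·0.7240) = 0.20479/0.30326 = 0.6753.
Update on result 2 ('clear'): P(H) ← 0.258·0.6753 / (0.258·0.6753 + 0.864·0.3247) = 0.17423/0.45476 = 0.3831.
Update on result 3 ('indication'): P(H) ← 0.742·0.3831 / (0.742·0.3831 + 0.136·0.6169) = 0.28428/0.36817 = 0.7721.

Posterior P(H) ≈ 0.772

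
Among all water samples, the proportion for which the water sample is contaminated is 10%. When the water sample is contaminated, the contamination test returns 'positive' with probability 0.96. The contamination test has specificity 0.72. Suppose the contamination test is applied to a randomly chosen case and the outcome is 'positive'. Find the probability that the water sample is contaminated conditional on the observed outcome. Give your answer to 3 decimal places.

Let H be the event that the water sample is contaminated. P(H) = 0.1, so P(¬H) = 0.9. With E the 'positive' result, P(E|H) = 0.96 and P(E|¬H) = 0.28.
P(E) = 0.96·0.1 + 0.28·0.9 = 0.096000 + 0.25200 = 0.34800.
By Bayes' theorem, P(H|E) = 0.096000 / 0.34800 = 0.276.

P(H | E) ≈ 0.276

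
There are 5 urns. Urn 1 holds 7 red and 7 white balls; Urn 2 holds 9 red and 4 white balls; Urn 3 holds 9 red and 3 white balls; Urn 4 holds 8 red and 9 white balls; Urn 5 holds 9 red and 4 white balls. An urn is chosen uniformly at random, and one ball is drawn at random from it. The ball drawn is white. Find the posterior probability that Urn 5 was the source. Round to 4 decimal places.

Posterior probability ≈ 0.1624

Tabulate prior·likelihood by source: [1] prior 0.2, lik 0.5, product 0.1000; [2] prior 0.2, lik 0.3077, product 0.06154; [3] prior 0.2, lik 0.25, product 0.05000; [4] prior 0.2, lik 0.5294, product 0.1059; [5] prior 0.2, lik 0.3077, product 0.06154.
Normalizing constant = 0.37896; the posterior for Urn 5 is its product over the sum, 0.06154/0.37896 = 0.1624.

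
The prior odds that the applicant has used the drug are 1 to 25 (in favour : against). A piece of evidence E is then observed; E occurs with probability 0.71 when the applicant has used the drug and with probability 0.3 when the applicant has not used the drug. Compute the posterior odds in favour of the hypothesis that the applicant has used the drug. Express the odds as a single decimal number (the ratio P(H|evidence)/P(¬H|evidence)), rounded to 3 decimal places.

Posterior odds ≈ 0.095

Prior odds = 1/25 = 0.040000. In log-odds, ln(0.040000) = -3.2189.
Add log likelihood ratio: ln(2.3667) = 0.86148.
Posterior log-odds = -2.3574, so posterior odds = exp(-2.3574) = 0.094667.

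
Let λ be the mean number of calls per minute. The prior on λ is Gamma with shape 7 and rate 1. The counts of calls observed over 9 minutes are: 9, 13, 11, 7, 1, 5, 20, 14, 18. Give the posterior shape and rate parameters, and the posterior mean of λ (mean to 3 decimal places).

The Poisson likelihood adds the total count to the shape and the number of exposure periods to the rate. Here ∑xᵢ = 98 and n = 9, so shape 7→105 and rate 1→10.
Posterior mean = shape/rate = 105/10 = 10.500.

Posterior: Gamma(shape=105, rate=10); mean ≈ 10.500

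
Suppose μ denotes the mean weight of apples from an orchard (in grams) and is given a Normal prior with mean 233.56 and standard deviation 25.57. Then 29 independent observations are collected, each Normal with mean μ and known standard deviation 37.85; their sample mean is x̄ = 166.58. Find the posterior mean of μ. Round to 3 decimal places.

Prior precision 1/τ₀² = 1/25.57² = 0.00152946; data precision n/σ² = 29/37.85² = 0.0202426.
Posterior precision = 0.00152946 + 0.0202426 = 0.0217721.
Posterior mean = (0.00152946·233.56 + 0.0202426·166.58) / 0.0217721 = 171.285.

Posterior mean ≈ 171.285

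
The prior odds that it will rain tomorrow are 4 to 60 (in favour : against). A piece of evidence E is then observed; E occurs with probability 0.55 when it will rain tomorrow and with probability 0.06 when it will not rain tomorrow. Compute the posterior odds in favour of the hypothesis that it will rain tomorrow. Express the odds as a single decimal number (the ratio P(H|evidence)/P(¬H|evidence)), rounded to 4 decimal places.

Posterior odds ≈ 0.6111

Prior odds = 4/60 = 0.066667.
Likelihood ratio for E = 0.55/0.06 = 9.1667.
Posterior odds = prior odds × LR = 0.61111.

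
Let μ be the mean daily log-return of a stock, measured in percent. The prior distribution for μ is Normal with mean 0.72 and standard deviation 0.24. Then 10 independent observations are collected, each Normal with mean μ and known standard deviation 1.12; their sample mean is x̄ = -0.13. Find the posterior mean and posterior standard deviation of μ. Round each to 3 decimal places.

With known σ, the Normal prior is conjugate. Weight on the data is w = (n/σ²)/(n/σ² + 1/τ₀²) = 7.97194/(7.97194+17.3611) = 0.31469.
Posterior mean = w·x̄ + (1−w)·μ₀ = 0.31469·-0.13 + 0.68531·0.72 = 0.453. Posterior variance = 1/(7.97194+17.3611) = 0.0394741, so SD = 0.199.

Posterior mean ≈ 0.453; posterior SD ≈ 0.199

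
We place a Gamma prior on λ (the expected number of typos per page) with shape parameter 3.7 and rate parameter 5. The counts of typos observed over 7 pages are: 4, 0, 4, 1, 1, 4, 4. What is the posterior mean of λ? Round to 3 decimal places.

Posterior mean ≈ 1.808

Total count ∑xᵢ = 18 over n = 7 pages.
Gamma is conjugate to the Poisson likelihood: posterior is Gamma(shape = 3.7+18 = 21.7, rate = 5+7 = 12).
Posterior mean = shape/rate = 21.7/12 = 1.808.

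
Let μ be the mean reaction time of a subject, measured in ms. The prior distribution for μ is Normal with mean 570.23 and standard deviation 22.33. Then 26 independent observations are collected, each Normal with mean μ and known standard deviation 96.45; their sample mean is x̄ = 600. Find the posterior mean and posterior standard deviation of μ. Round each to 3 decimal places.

Posterior mean ≈ 587.563; posterior SD ≈ 14.433

With known σ, the Normal prior is conjugate. Weight on the data is w = (n/σ²)/(n/σ² + 1/τ₀²) = 0.00279492/(0.00279492+0.00200550) = 0.58222.
Posterior mean = w·x̄ + (1−w)·μ₀ = 0.58222·600 + 0.41778·570.23 = 587.563. Posterior variance = 1/(0.00279492+0.00200550) = 208.315, so SD = 14.433.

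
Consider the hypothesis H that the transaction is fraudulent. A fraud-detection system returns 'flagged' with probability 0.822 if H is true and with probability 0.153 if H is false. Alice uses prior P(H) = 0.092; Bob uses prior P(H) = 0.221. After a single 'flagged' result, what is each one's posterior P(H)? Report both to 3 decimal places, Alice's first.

The likelihood ratio for a 'flagged' result is 0.822/0.153 = 5.3725.
Alice: prior odds 0.092/0.908 = 0.10132; posterior odds 0.54436; posterior probability 0.352.
Bob: prior odds 0.221/0.779 = 0.28370; posterior odds 1.5242; posterior probability 0.604.

Alice: 0.352; Bob: 0.604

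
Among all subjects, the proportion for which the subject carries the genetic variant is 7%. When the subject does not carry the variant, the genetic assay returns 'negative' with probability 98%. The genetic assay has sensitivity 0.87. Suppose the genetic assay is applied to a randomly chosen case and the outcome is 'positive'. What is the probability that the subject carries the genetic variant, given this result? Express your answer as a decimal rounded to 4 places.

P(H | E) ≈ 0.7660

Let H be the event that the subject carries the genetic variant. P(H) = 0.07, so P(¬H) = 0.93. With E the 'positive' result, P(E|H) = 0.87 and P(E|¬H) = 0.02.
P(E) = 0.87·0.07 + 0.02·0.93 = 0.060900 + 0.018600 = 0.079500.
By Bayes' theorem, P(H|E) = 0.060900 / 0.079500 = 0.7660.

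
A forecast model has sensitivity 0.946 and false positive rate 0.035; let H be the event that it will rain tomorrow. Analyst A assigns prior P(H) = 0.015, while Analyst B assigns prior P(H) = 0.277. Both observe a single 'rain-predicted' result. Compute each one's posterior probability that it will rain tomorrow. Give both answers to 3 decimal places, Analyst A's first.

Analyst A: 0.292; Analyst B: 0.912

P('+'|H) = 0.946, P('+'|¬H) = 0.035.
Analyst A: numerator 0.946·0.015 = 0.014190; evidence = 0.014190+0.035·0.985 = 0.048665; posterior = 0.292.
Analyst B: numerator 0.946·0.277 = 0.26204; evidence = 0.26204+0.035·0.723 = 0.28735; posterior = 0.912.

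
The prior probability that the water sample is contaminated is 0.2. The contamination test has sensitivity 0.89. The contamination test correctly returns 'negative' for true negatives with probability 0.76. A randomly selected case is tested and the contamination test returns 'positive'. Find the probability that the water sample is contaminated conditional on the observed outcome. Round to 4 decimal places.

Write H for 'the water sample is contaminated'. Prior odds H:¬H = 0.2/0.8 = 0.25000. For the 'positive' outcome, the likelihood ratio is 0.89/0.24 = 3.7083.
Posterior odds = 0.25000 × 3.7083 = 0.92708, so P(H|E) = 0.92708/(1+0.92708) = 0.4811.

P(H | E) ≈ 0.4811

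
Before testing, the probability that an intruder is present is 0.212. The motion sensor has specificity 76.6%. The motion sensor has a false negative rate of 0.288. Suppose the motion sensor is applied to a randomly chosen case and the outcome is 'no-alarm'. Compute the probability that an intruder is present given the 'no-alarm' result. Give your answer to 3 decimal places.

Write H for 'an intruder is present'. Prior odds H:¬H = 0.212/0.788 = 0.26904. For the 'no-alarm' outcome, the likelihood ratio is 0.288/0.766 = 0.37598.
Posterior odds = 0.26904 × 0.37598 = 0.10115, so P(H|E) = 0.10115/(1+0.10115) = 0.092.

P(H | E) ≈ 0.092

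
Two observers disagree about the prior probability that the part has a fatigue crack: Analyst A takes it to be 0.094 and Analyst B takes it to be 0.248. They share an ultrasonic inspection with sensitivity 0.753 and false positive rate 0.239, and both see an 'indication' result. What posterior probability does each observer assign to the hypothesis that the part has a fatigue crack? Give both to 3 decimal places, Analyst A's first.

Analyst A: 0.246; Analyst B: 0.510

P('+'|H) = 0.753, P('+'|¬H) = 0.239.
Analyst A: numerator 0.753·0.094 = 0.070782; evidence = 0.070782+0.239·0.906 = 0.28732; posterior = 0.246.
Analyst B: numerator 0.753·0.248 = 0.18674; evidence = 0.18674+0.239·0.752 = 0.36647; posterior = 0.510.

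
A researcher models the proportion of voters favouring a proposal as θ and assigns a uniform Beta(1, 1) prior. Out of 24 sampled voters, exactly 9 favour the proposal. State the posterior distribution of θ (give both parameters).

Posterior: Beta(10, 16)

Observing 9 successes and 15 failures updates Beta(1, 1) by adding the success and failure counts to the two shape parameters: α = 1+9 = 10, β = 1+15 = 16.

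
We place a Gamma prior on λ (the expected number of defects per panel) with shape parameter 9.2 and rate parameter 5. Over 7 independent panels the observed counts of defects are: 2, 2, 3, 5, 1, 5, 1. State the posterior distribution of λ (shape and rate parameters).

Posterior: Gamma(shape=28.2, rate=12)

Total count ∑xᵢ = 19 over n = 7 panels.
Gamma is conjugate to the Poisson likelihood: posterior is Gamma(shape = 9.2+19 = 28.2, rate = 5+7 = 12).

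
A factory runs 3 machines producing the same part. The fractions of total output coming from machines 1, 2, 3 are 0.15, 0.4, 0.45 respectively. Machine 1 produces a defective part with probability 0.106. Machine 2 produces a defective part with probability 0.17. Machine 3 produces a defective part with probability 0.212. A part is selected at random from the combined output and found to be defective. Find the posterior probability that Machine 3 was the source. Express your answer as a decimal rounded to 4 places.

Tabulate prior·likelihood by source: [1] prior 0.15, lik 0.106, product 0.01590; [2] prior 0.4, lik 0.17, product 0.06800; [3] prior 0.45, lik 0.212, product 0.09540.
Normalizing constant = 0.17930; the posterior for Machine 3 is its product over the sum, 0.09540/0.17930 = 0.5321.

Posterior probability ≈ 0.5321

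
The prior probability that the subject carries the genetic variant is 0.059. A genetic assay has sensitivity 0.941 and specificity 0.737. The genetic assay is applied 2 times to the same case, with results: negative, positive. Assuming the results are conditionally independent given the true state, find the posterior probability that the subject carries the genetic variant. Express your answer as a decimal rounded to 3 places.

Posterior P(H) ≈ 0.018

Let H be the event that the subject carries the genetic variant; start with P(H) = 0.059. P('positive'|H) = 0.941, P('positive'|¬H) = 0.263.
Update on result 1 ('negative'): P(H) ← 0.059·0.0590 / (0.059·0.0590 + 0.737·0.9410) = 0.0034810/0.69700 = 0.0050.
Update on result 2 ('positive'): P(H) ← 0.941·0.0050 / (0.941·0.0050 + 0.263·0.9950) = 0.0046996/0.26639 = 0.0176.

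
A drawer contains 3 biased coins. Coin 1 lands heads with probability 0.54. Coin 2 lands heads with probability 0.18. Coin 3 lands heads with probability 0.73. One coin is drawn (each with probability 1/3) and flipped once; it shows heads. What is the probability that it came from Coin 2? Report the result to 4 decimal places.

Tabulate prior·likelihood by source: [1] prior 0.333333, lik 0.54, product 0.1800; [2] prior 0.333333, lik 0.18, product 0.06000; [3] prior 0.333333, lik 0.73, product 0.2433.
Normalizing constant = 0.48333; the posterior for Coin 2 is its product over the sum, 0.06000/0.48333 = 0.1241.

Posterior probability ≈ 0.1241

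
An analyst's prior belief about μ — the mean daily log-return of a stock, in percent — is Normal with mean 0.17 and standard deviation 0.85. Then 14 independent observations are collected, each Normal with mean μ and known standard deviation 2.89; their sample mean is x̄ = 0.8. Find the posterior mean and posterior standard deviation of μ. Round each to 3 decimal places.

Posterior mean ≈ 0.515; posterior SD ≈ 0.572

Prior precision 1/τ₀² = 1/0.85² = 1.38408; data precision n/σ² = 14/2.89² = 1.67623.
Posterior precision = 1.38408 + 1.67623 = 3.06031, giving posterior SD = 1/√3.06031 = 0.572.
Posterior mean = (1.38408·0.17 + 1.67623·0.8) / 3.06031 = 0.515.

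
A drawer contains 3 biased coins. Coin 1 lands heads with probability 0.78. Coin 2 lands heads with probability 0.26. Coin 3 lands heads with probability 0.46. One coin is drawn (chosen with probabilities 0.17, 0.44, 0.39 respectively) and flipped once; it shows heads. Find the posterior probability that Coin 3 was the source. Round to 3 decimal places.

Tabulate prior·likelihood by source: [1] prior 0.17, lik 0.78, product 0.1326; [2] prior 0.44, lik 0.26, product 0.1144; [3] prior 0.39, lik 0.46, product 0.1794.
Normalizing constant = 0.42640; the posterior for Coin 3 is its product over the sum, 0.1794/0.42640 = 0.421.

Posterior probability ≈ 0.421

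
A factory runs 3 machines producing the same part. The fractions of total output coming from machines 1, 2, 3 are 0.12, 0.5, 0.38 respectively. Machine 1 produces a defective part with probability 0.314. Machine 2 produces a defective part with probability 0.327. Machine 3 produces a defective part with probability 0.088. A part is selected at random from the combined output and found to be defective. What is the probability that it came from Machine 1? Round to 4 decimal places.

P(defective|M1) = 0.314; P(defective|M2) = 0.327; P(defective|M3) = 0.088.
Prior × likelihood for each source: 0.12·0.314=0.03768, 0.5·0.327=0.1635, 0.38·0.088=0.03344. Summing gives P(defective) = 0.23462.
P(Machine 1 | defective) = 0.03768 / 0.23462 = 0.1606.

Posterior probability ≈ 0.1606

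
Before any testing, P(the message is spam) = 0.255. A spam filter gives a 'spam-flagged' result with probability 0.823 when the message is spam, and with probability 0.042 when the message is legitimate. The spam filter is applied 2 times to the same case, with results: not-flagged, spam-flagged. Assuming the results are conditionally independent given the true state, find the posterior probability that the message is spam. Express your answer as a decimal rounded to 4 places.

Posterior P(H) ≈ 0.5534

Let H be the event that the message is spam; start with P(H) = 0.255. P('spam-flagged'|H) = 0.823, P('spam-flagged'|¬H) = 0.042.
Update on result 1 ('not-flagged'): P(H) ← 0.177·0.2550 / (0.177·0.2550 + 0.958·0.7450) = 0.045135/0.75884 = 0.0595.
Update on result 2 ('spam-flagged'): P(H) ← 0.823·0.0595 / (0.823·0.0595 + 0.042·0.9405) = 0.048951/0.088453 = 0.5534.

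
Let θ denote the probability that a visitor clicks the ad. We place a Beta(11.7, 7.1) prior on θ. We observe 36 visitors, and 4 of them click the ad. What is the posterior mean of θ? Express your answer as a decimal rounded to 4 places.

Posterior mean ≈ 0.2865

The binomial likelihood is conjugate to the Beta prior: with 4 successes and 32 failures, the posterior is Beta(11.7+4, 7.1+32) = Beta(15.7, 39.1).
Posterior mean = α/(α+β) = 15.7/54.8 = 0.2865.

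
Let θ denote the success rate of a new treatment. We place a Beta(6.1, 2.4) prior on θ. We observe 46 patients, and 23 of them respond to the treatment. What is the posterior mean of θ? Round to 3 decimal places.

Posterior mean ≈ 0.534

Observing 23 successes and 23 failures updates Beta(6.1, 2.4) by adding the success and failure counts to the two shape parameters: α = 6.1+23 = 29.1, β = 2.4+23 = 25.4.
Posterior mean = α/(α+β) = 29.1/54.5 = 0.534.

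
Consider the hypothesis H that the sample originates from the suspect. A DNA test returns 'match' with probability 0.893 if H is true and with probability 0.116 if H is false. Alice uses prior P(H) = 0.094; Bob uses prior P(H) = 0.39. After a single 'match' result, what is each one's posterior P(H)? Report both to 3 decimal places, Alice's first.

Alice: 0.444; Bob: 0.831

P('+'|H) = 0.893, P('+'|¬H) = 0.116.
Alice: numerator 0.893·0.094 = 0.083942; evidence = 0.083942+0.116·0.906 = 0.18904; posterior = 0.444.
Bob: numerator 0.893·0.39 = 0.34827; evidence = 0.34827+0.116·0.61 = 0.41903; posterior = 0.831.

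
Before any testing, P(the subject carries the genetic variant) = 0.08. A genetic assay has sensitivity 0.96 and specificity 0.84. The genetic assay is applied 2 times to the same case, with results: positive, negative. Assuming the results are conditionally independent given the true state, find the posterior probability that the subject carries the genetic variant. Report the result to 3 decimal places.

Let H be the event that the subject carries the genetic variant; start with P(H) = 0.08. P('positive'|H) = 0.96, P('positive'|¬H) = 0.16.
Update on result 1 ('positive'): P(H) ← 0.96·0.0800 / (0.96·0.0800 + 0.16·0.9200) = 0.076800/0.22400 = 0.3429.
Update on result 2 ('negative'): P(H) ← 0.04·0.3429 / (0.04·0.3429 + 0.84·0.6571) = 0.013714/0.56571 = 0.0242.

Posterior P(H) ≈ 0.024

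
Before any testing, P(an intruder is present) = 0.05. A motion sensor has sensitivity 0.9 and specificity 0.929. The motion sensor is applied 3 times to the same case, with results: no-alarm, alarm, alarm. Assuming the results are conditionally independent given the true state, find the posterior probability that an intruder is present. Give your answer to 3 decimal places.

Posterior P(H) ≈ 0.477

Let H be the event that an intruder is present; start with P(H) = 0.05. P('alarm'|H) = 0.9, P('alarm'|¬H) = 0.071.
Update on result 1 ('no-alarm'): P(H) ← 0.1·0.0500 / (0.1·0.0500 + 0.929·0.9500) = 0.0050000/0.88755 = 0.0056.
Update on result 2 ('alarm'): P(H) ← 0.9·0.0056 / (0.9·0.0056 + 0.071·0.9944) = 0.0050701/0.075670 = 0.0670.
Update on result 3 ('alarm'): P(H) ← 0.9·0.0670 / (0.9·0.0670 + 0.071·0.9330) = 0.060303/0.12655 = 0.4765.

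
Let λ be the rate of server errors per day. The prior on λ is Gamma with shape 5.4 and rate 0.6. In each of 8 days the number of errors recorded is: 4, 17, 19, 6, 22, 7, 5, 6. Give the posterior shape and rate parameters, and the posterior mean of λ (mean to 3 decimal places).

The Poisson likelihood adds the total count to the shape and the number of exposure periods to the rate. Here ∑xᵢ = 86 and n = 8, so shape 5.4→91.4 and rate 0.6→8.6.
E[λ | data] = 91.4/8.6 = 10.628.

Posterior: Gamma(shape=91.4, rate=8.6); mean ≈ 10.628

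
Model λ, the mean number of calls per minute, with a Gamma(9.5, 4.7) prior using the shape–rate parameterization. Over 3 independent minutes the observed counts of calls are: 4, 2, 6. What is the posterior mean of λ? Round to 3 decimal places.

Posterior mean ≈ 2.792

Total count ∑xᵢ = 12 over n = 3 minutes.
Gamma is conjugate to the Poisson likelihood: posterior is Gamma(shape = 9.5+12 = 21.5, rate = 4.7+3 = 7.7).
Posterior mean = shape/rate = 21.5/7.7 = 2.792.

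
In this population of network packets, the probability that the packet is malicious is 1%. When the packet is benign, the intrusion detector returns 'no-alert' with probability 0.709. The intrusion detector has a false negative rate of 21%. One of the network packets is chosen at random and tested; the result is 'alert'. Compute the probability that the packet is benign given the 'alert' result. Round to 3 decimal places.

Write H for 'the packet is malicious'. Prior odds H:¬H = 0.01/0.99 = 0.010101. For the 'alert' outcome, the likelihood ratio is 0.79/0.291 = 2.7148.
Posterior odds = 0.010101 × 2.7148 = 0.027422, so P(H|E) = 0.027422/(1+0.027422) = 0.027. Then P(¬H|E) = 1 − 0.027 = 0.973.

P(¬H | E) ≈ 0.973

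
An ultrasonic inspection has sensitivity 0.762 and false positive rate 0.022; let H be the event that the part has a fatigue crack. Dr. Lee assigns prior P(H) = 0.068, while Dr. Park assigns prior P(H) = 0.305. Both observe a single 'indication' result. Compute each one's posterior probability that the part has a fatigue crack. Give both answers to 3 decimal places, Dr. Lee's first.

Dr. Lee: 0.716; Dr. Park: 0.938

P('+'|H) = 0.762, P('+'|¬H) = 0.022.
Dr. Lee: numerator 0.762·0.068 = 0.051816; evidence = 0.051816+0.022·0.932 = 0.072320; posterior = 0.716.
Dr. Park: numerator 0.762·0.305 = 0.23241; evidence = 0.23241+0.022·0.695 = 0.24770; posterior = 0.938.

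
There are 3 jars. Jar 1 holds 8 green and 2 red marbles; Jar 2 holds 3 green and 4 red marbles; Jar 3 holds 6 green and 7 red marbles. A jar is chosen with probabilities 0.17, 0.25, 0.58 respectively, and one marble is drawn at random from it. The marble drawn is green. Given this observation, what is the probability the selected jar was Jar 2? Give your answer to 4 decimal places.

Posterior probability ≈ 0.2097

Tabulate prior·likelihood by source: [1] prior 0.17, lik 0.8, product 0.1360; [2] prior 0.25, lik 0.4286, product 0.1071; [3] prior 0.58, lik 0.4615, product 0.2677.
Normalizing constant = 0.51084; the posterior for Jar 2 is its product over the sum, 0.1071/0.51084 = 0.2097.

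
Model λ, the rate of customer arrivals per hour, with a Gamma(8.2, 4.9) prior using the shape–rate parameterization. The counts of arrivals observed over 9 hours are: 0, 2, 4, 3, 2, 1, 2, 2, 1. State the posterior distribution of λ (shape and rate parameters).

Posterior: Gamma(shape=25.2, rate=13.9)

The Poisson likelihood adds the total count to the shape and the number of exposure periods to the rate. Here ∑xᵢ = 17 and n = 9, so shape 8.2→25.2 and rate 4.9→13.9.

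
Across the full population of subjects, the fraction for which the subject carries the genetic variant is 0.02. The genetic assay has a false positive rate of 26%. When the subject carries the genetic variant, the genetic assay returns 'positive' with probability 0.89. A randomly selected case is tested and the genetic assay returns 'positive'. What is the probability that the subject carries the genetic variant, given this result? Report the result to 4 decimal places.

P(H | E) ≈ 0.0653

Let H be the event that the subject carries the genetic variant. P(H) = 0.02, so P(¬H) = 0.98. With E the 'positive' result, P(E|H) = 0.89 and P(E|¬H) = 0.26.
P(E) = 0.89·0.02 + 0.26·0.98 = 0.017800 + 0.25480 = 0.27260.
By Bayes' theorem, P(H|E) = 0.017800 / 0.27260 = 0.0653.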